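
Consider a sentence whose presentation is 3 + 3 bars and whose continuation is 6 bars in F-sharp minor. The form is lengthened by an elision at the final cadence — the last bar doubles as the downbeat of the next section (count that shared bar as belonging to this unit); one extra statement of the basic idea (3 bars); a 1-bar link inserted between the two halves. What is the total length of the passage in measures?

16 measures

Basic sentence: 3 + 3 + 6 = 12 bars.
12 (basic form) + 3 (extra statement) + 1 (link) = 16.
The elision shares a bar with the next section but does not change this unit's count.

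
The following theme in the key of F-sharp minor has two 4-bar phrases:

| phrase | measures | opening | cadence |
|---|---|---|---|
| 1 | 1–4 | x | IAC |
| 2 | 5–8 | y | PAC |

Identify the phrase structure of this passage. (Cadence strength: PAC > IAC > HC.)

Phrase 1 ends with an imperfect authentic cadence (weaker) and phrase 2 with a perfect authentic cadence (stronger): antecedent + consequent = a period.
The two phrases open with different material (x / y), so the period is contrasting.

contrasting period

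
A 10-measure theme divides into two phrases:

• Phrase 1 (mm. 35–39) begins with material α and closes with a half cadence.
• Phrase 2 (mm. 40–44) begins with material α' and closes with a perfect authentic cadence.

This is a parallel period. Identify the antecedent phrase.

phrase 1

The phrase ending with the weaker cadence (half cadence) is the antecedent; the one ending more conclusively (perfect authentic cadence) is the consequent. The antecedent is phrase 1.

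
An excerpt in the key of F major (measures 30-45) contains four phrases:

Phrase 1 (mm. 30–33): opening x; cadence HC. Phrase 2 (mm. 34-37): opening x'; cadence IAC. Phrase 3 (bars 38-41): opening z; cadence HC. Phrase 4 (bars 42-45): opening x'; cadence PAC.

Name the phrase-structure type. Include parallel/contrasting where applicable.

contrasting double period

Four phrases in two halves: the first half (mm. 30–37) ends with an imperfect authentic cadence, the second (mm. 38–45) with a perfect authentic cadence — a large antecedent–consequent pair, i.e. a double period.
Phrase 3 begins with different material from phrase 1, making it contrasting.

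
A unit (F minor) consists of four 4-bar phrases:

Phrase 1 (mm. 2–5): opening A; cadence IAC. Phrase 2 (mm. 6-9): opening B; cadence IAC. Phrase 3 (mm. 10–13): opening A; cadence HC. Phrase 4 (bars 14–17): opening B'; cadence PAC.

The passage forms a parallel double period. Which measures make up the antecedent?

In a double period the four phrases pair into a large antecedent (phrases 1–2, ending imperfect authentic cadence) and a large consequent (phrases 3–4, ending perfect authentic cadence). The antecedent spans bars 2–9.

measures 2–9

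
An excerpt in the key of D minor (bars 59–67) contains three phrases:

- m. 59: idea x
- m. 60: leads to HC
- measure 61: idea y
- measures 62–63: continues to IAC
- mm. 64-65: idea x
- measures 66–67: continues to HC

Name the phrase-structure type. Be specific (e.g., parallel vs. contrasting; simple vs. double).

phrase group

The final phrase closes with a half cadence, which is not stronger than the preceding imperfect authentic cadence; the 3 phrases lack an overall antecedent–consequent design and so form a phrase group.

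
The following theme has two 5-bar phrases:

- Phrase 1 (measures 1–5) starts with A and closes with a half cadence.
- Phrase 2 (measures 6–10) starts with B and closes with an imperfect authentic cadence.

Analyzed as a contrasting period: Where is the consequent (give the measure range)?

measures 6–10

The antecedent is the phrase ending with the weaker cadence (half cadence, phrase 1) and the consequent the one ending more conclusively (imperfect authentic cadence, phrase 2); the consequent is mm. 6–10.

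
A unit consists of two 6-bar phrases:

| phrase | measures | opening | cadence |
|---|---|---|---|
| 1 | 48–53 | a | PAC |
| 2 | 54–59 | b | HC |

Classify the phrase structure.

phrase group

The second phrase closes with a half cadence, which is not stronger than the first phrase's perfect authentic cadence; without a weak→strong cadential pair there is no antecedent–consequent relationship, so this is a phrase group rather than a period.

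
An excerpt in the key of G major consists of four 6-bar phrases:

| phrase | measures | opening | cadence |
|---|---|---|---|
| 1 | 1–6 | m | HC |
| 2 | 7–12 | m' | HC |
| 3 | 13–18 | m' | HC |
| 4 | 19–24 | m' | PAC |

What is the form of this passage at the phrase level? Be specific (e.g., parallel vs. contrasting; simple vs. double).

parallel double period

Four phrases in two halves: the first half (bars 1–12) ends with a half cadence, the second (mm. 13–24) with a perfect authentic cadence — a large antecedent–consequent pair, i.e. a double period.
Phrase 3 begins with the same material as phrase 1, making it parallel.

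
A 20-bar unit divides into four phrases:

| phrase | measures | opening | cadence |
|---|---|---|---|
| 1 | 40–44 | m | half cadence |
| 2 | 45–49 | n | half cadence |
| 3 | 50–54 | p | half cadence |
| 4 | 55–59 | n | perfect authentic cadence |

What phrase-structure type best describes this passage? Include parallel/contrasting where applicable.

Four phrases in two halves: the first half (mm. 40–49) ends with a half cadence, the second (mm. 50–59) with a perfect authentic cadence — a large antecedent–consequent pair, i.e. a double period.
Phrase 3 begins with different material from phrase 1, making it contrasting.

contrasting double period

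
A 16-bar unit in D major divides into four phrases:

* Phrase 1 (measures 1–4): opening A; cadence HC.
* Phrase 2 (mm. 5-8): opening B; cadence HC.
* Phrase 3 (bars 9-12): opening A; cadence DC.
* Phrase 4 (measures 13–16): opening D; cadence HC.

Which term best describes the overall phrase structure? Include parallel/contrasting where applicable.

phrase group

Phrase 4 ends with a half cadence, no stronger than phrase 2's half cadence, so the four phrases do not form a double period; nor do phrases 3–4 duplicate 1–2, so it is not a repeated period. With no phrase reaching a conclusive cadence, the passage is a phrase group.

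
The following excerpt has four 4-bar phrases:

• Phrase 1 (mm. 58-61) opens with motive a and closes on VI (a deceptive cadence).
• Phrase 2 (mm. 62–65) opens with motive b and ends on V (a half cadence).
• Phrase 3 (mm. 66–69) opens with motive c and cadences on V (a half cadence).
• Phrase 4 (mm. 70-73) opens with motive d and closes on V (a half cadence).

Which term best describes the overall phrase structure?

phrase group

Phrase 4 ends with a half cadence, no stronger than phrase 2's half cadence, so the four phrases do not form a double period; nor do phrases 3–4 duplicate 1–2, so it is not a repeated period. With no phrase reaching a conclusive cadence, the passage is a phrase group.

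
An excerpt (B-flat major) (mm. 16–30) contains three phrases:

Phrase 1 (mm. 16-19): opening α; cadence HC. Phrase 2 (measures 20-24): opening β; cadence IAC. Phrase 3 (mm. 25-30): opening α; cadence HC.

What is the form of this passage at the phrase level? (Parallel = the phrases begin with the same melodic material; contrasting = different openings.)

phrase group

The final phrase closes with a half cadence, which is not stronger than the preceding imperfect authentic cadence; the 3 phrases lack an overall antecedent–consequent design and so form a phrase group.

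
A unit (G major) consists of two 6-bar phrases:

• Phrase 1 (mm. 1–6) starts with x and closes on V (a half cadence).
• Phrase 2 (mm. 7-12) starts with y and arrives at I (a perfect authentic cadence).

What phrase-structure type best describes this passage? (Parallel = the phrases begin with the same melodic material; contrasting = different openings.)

Phrase 1 ends with a half cadence (weaker) and phrase 2 with a perfect authentic cadence (stronger): antecedent + consequent = a period.
The two phrases open with different material (x / y), so the period is contrasting.

contrasting period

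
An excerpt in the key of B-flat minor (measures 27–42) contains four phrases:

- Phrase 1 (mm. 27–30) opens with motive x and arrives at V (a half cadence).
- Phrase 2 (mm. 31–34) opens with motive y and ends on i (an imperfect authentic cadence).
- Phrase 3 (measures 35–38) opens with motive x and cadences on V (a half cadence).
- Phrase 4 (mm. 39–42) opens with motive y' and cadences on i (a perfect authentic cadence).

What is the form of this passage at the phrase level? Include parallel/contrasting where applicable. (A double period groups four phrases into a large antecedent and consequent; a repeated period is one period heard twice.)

parallel double period

Four phrases in two halves: the first half (bars 27–34) ends with an imperfect authentic cadence, the second (bars 35–42) with a perfect authentic cadence — a large antecedent–consequent pair, i.e. a double period.
Phrase 3 begins with the same material as phrase 1, making it parallel.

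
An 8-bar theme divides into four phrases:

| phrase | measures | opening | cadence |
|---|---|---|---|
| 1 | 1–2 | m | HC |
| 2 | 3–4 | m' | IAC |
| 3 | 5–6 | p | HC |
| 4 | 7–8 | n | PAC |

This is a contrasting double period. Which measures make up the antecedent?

In a double period the first pair of phrases (ending imperfect authentic cadence) is the large antecedent and the second pair (ending perfect authentic cadence) is the large consequent; the antecedent is measures 1–4.

measures 1–4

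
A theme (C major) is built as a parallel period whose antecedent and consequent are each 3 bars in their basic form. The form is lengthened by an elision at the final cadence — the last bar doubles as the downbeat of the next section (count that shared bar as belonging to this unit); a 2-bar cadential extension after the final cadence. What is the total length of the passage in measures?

8 measures

Basic parallel period: 3 + 3 = 6 bars.
6 (basic form) + 2 (cadential extension) = 8.
The elision shares a bar with the next section but does not change this unit's count.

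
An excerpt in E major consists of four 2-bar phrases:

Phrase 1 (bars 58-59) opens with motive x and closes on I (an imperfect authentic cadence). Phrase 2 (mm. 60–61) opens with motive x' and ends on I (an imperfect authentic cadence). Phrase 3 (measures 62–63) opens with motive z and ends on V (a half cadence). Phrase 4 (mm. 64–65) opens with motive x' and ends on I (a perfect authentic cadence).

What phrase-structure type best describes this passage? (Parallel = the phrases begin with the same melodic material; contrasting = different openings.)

Four phrases in two halves: the first half (bars 58–61) ends with an imperfect authentic cadence, the second (bars 62-65) with a perfect authentic cadence — a large antecedent–consequent pair, i.e. a double period.
Phrase 3 begins with different material from phrase 1, making it contrasting.

contrasting double period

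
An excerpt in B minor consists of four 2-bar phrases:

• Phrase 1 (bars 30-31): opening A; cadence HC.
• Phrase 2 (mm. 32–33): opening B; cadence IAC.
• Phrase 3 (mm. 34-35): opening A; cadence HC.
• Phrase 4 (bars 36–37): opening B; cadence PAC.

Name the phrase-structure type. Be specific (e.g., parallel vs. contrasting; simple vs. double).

Four phrases in two halves: the first half (mm. 30-33) ends with an imperfect authentic cadence, the second (bars 34-37) with a perfect authentic cadence — a large antecedent–consequent pair, i.e. a double period.
Phrase 3 begins with the same material as phrase 1, making it parallel.

parallel double period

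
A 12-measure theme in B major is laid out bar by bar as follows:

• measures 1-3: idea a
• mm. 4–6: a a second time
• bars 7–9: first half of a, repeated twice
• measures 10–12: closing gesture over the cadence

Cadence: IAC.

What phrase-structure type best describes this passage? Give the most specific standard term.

sentence

Basic idea (bars 1-3) + its repetition (mm. 4-6) form the presentation; fragmentation and cadence (measures 7-12) form the continuation — the 12-bar whole is a sentence.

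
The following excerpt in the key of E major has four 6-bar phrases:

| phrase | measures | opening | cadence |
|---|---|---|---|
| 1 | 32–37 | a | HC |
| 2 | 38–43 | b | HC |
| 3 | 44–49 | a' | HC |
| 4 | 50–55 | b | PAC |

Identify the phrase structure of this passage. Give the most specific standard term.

Four phrases in two halves: the first half (mm. 32–43) ends with a half cadence, the second (mm. 44-55) with a perfect authentic cadence — a large antecedent–consequent pair, i.e. a double period.
Phrase 3 begins with the same material as phrase 1, making it parallel.

parallel double period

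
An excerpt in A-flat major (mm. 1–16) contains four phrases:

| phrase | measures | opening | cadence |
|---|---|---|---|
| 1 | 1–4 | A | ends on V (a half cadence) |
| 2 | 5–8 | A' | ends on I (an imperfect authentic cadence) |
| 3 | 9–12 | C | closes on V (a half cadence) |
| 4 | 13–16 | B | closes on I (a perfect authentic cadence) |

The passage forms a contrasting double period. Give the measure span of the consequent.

In a double period the first pair of phrases (ending imperfect authentic cadence) is the large antecedent and the second pair (ending perfect authentic cadence) is the large consequent; the consequent is measures 9–16.

measures 9–16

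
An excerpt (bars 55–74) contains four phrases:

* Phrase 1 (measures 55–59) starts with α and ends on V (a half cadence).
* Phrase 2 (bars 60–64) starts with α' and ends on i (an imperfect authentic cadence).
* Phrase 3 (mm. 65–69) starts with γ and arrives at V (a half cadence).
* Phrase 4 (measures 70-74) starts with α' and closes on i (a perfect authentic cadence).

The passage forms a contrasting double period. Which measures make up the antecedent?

measures 55–64

In a double period the first pair of phrases (ending imperfect authentic cadence) is the large antecedent and the second pair (ending perfect authentic cadence) is the large consequent; the antecedent is measures 55–64.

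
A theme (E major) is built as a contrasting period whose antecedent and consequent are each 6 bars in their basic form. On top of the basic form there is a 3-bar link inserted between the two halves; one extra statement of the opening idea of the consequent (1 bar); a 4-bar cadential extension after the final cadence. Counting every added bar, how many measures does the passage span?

Basic contrasting period: 6 + 6 = 12 bars.
12 (basic form) + 3 (link) + 1 (extra statement) + 4 (cadential extension) = 20.

20 measures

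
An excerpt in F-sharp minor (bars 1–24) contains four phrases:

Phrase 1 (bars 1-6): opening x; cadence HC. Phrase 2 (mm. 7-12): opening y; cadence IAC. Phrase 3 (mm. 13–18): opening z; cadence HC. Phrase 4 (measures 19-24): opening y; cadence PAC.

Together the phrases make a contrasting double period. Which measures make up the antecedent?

measures 1–12

In a double period the first pair of phrases (ending imperfect authentic cadence) is the large antecedent and the second pair (ending perfect authentic cadence) is the large consequent; the antecedent is measures 1–12.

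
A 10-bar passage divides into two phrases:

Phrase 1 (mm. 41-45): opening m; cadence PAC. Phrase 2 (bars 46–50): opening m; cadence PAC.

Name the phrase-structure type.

repeated phrase

Both phrases have the same opening (m) and the same cadence (perfect authentic cadence): the second is a restatement, not a consequent, so this is a repeated phrase rather than a period.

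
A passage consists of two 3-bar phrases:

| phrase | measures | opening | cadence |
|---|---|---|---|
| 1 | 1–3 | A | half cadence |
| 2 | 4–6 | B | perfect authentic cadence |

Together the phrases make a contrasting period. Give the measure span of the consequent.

The phrase ending with the weaker cadence (half cadence) is the antecedent; the one ending more conclusively (perfect authentic cadence) is the consequent. The consequent is measures 4–6.

measures 4–6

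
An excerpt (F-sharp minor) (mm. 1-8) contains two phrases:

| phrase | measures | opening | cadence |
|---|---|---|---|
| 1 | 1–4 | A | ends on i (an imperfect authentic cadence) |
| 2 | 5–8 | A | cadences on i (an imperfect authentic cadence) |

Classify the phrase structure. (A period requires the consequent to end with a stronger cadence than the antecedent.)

Both phrases have the same opening (A) and the same cadence (imperfect authentic cadence): the second is a restatement, not a consequent, so this is a repeated phrase rather than a period.

repeated phrase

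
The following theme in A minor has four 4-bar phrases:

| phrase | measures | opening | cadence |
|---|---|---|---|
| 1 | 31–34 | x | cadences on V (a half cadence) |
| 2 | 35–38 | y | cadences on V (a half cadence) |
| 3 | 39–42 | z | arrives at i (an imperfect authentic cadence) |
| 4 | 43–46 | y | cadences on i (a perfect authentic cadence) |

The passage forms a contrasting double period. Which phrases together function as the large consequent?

In a double period the first pair of phrases (ending half cadence) is the large antecedent and the second pair (ending perfect authentic cadence) is the large consequent; the consequent is phrases 3 and 4.

phrases 3 and 4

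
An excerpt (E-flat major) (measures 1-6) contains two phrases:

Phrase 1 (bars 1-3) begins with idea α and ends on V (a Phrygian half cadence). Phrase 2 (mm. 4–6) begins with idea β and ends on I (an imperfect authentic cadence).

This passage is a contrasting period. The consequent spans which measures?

The antecedent is the phrase ending with the weaker cadence (Phrygian half cadence, phrase 1) and the consequent the one ending more conclusively (imperfect authentic cadence, phrase 2); the consequent is mm. 4–6.

measures 4–6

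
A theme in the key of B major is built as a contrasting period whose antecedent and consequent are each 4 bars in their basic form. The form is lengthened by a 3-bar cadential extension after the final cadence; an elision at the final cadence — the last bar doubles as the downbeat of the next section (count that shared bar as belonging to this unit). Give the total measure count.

11 measures

Basic contrasting period: 4 + 4 = 8 bars.
8 (basic form) + 3 (cadential extension) = 11.
The elision shares a bar with the next section but does not change this unit's count.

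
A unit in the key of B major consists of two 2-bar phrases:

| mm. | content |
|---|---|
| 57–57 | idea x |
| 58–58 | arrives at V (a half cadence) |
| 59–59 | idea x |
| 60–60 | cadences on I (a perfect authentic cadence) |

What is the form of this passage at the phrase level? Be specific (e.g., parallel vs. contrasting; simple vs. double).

Phrase 1 ends with a half cadence (weaker) and phrase 2 with a perfect authentic cadence (stronger): antecedent + consequent = a period.
The two phrases open with the same material (x / x), so the period is parallel.

parallel period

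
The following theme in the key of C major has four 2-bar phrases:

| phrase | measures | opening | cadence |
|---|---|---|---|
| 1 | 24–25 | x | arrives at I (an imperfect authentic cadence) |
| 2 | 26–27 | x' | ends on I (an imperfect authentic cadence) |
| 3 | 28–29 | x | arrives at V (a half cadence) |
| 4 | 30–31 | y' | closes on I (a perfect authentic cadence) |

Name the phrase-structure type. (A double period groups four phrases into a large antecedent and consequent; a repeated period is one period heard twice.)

Four phrases in two halves: the first half (mm. 24-27) ends with an imperfect authentic cadence, the second (bars 28-31) with a perfect authentic cadence — a large antecedent–consequent pair, i.e. a double period.
Phrase 3 begins with the same material as phrase 1, making it parallel.

parallel double period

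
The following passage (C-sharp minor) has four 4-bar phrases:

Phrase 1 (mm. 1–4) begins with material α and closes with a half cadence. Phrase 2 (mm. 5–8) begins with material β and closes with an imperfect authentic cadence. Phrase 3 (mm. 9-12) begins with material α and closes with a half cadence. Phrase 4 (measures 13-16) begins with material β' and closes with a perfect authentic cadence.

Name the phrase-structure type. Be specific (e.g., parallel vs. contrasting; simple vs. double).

parallel double period

Four phrases in two halves: the first half (mm. 1–8) ends with an imperfect authentic cadence, the second (measures 9–16) with a perfect authentic cadence — a large antecedent–consequent pair, i.e. a double period.
Phrase 3 begins with the same material as phrase 1, making it parallel.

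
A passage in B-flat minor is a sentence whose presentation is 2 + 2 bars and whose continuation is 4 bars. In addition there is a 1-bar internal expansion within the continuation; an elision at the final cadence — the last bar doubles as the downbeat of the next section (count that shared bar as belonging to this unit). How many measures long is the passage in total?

9 measures

Basic sentence: 2 + 2 + 4 = 8 bars.
8 (basic form) + 1 (internal expansion) = 9.
The elision shares a bar with the next section but does not change this unit's count.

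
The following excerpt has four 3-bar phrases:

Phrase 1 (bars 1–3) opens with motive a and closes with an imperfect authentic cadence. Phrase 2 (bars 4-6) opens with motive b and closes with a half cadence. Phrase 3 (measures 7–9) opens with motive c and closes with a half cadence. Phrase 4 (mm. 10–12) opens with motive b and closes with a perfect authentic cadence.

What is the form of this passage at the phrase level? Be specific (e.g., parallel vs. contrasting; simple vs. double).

Four phrases in two halves: the first half (mm. 1–6) ends with a half cadence, the second (mm. 7–12) with a perfect authentic cadence — a large antecedent–consequent pair, i.e. a double period.
Phrase 3 begins with different material from phrase 1, making it contrasting.

contrasting double period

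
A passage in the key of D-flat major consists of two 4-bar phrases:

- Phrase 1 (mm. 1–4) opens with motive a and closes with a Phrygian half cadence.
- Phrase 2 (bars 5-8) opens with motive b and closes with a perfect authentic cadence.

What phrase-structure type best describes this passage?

Phrase 1 ends with a Phrygian half cadence (weaker) and phrase 2 with a perfect authentic cadence (stronger): antecedent + consequent = a period.
The two phrases open with different material (a / b), so the period is contrasting.

contrasting period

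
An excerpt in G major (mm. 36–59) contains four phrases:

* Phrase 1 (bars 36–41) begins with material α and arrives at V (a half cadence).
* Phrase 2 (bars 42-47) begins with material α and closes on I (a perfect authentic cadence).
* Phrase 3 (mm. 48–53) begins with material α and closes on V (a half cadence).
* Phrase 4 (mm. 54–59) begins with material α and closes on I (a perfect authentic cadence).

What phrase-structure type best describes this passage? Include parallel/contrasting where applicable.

The cadence pattern HC–PAC–HC–PAC is weak–strong twice, and phrases 3–4 restate phrases 1–2: a period heard twice, not a double period (which would end weakly at phrase 2).

repeated period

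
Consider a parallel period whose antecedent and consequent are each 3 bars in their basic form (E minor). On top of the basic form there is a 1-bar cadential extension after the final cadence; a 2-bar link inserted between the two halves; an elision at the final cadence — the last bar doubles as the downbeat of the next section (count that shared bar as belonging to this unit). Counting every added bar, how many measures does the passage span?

Basic parallel period: 3 + 3 = 6 bars.
6 (basic form) + 1 (cadential extension) + 2 (link) = 9.
The elision shares a bar with the next section but does not change this unit's count.

9 measures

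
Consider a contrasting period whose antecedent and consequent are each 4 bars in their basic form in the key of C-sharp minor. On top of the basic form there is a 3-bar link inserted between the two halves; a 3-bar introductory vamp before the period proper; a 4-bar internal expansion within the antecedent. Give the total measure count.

18 measures

Basic contrasting period: 4 + 4 = 8 bars.
8 (basic form) + 3 (link) + 3 (introduction) + 4 (internal expansion) = 18.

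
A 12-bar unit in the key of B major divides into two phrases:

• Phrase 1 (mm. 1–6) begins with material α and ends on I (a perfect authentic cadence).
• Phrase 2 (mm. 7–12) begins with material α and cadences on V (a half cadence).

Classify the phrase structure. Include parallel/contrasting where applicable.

The second phrase closes with a half cadence, which is not stronger than the first phrase's perfect authentic cadence; without a weak→strong cadential pair there is no antecedent–consequent relationship, so this is a phrase group rather than a period.

phrase group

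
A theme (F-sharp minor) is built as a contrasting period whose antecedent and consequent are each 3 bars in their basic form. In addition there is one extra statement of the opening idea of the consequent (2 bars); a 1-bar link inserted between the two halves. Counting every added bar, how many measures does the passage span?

Basic contrasting period: 3 + 3 = 6 bars.
6 (basic form) + 2 (extra statement) + 1 (link) = 9.

9 measures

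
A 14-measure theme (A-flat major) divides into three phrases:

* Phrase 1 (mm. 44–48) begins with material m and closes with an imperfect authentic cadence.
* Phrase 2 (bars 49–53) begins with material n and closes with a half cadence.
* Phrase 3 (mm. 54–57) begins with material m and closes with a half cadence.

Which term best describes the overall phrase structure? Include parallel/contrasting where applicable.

phrase group

The final phrase closes with a half cadence, which is not stronger than the preceding half cadence; the 3 phrases lack an overall antecedent–consequent design and so form a phrase group.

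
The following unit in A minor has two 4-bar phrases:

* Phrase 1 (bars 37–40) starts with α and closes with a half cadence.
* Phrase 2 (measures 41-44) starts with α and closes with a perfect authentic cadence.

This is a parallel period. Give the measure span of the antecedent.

measures 37–40

The phrase ending with the weaker cadence (half cadence) is the antecedent; the one ending more conclusively (perfect authentic cadence) is the consequent. The antecedent is measures 37–40.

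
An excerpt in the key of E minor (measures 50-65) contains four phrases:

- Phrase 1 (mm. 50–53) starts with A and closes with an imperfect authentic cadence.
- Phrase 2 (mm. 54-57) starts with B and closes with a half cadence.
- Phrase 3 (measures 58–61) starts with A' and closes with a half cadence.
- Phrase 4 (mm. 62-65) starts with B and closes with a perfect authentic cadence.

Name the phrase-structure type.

parallel double period

Four phrases in two halves: the first half (bars 50–57) ends with a half cadence, the second (mm. 58–65) with a perfect authentic cadence — a large antecedent–consequent pair, i.e. a double period.
Phrase 3 begins with the same material as phrase 1, making it parallel.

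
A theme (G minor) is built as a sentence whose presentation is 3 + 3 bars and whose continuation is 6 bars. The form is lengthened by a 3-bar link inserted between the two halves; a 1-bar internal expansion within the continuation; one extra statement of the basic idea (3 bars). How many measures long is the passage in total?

19 measures

Basic sentence: 3 + 3 + 6 = 12 bars.
12 (basic form) + 3 (link) + 1 (internal expansion) + 3 (extra statement) = 19.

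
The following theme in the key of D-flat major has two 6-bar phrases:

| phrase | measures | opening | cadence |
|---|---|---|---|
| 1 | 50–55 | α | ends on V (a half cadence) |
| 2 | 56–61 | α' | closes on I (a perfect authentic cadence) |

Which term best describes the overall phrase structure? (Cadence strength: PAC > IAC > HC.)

Phrase 1 ends with a half cadence (weaker) and phrase 2 with a perfect authentic cadence (stronger): antecedent + consequent = a period.
The two phrases open with the same material (α / α'), so the period is parallel.

parallel period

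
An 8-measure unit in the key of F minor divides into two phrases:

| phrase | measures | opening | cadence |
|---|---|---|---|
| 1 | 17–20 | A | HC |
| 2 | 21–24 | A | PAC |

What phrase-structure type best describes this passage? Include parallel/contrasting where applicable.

parallel period

Phrase 1 ends with a half cadence (weaker) and phrase 2 with a perfect authentic cadence (stronger): antecedent + consequent = a period.
The two phrases open with the same material (A / A), so the period is parallel.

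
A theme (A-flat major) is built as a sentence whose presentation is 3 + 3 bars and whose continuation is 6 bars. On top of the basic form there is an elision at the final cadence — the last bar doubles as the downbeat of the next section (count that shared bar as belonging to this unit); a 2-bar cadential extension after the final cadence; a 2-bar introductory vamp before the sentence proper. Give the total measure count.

Basic sentence: 3 + 3 + 6 = 12 bars.
12 (basic form) + 2 (cadential extension) + 2 (introduction) = 16.
The elision shares a bar with the next section but does not change this unit's count.

16 measures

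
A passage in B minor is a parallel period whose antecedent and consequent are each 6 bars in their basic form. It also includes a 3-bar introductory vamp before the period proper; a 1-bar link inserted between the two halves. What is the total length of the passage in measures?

Basic parallel period: 6 + 6 = 12 bars.
12 (basic form) + 3 (introduction) + 1 (link) = 16.

16 measures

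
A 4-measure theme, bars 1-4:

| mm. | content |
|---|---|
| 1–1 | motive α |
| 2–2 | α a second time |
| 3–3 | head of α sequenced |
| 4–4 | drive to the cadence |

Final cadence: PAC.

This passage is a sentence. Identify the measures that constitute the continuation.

After the presentation (measures 1–2), the continuation covers the fragmentation through the cadence: measures 3-4.

measures 3–4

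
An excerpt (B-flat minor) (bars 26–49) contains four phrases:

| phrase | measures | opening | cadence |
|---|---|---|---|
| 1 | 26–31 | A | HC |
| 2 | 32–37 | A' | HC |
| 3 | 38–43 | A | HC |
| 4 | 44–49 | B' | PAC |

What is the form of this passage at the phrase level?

Four phrases in two halves: the first half (mm. 26–37) ends with a half cadence, the second (mm. 38-49) with a perfect authentic cadence — a large antecedent–consequent pair, i.e. a double period.
Phrase 3 begins with the same material as phrase 1, making it parallel.

parallel double period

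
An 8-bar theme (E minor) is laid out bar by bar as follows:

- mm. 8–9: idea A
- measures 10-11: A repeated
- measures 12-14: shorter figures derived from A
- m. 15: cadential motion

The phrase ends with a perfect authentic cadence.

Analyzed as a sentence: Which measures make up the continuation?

measures 12–15

After the presentation (mm. 8–11), the continuation covers the fragmentation through the cadence: mm. 12-15.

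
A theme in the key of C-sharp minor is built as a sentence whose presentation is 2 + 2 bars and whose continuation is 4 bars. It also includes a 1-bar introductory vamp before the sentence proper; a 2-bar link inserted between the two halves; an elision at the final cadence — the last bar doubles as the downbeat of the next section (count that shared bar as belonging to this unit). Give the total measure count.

11 measures

Basic sentence: 2 + 2 + 4 = 8 bars.
8 (basic form) + 1 (introduction) + 2 (link) = 11.
The elision shares a bar with the next section but does not change this unit's count.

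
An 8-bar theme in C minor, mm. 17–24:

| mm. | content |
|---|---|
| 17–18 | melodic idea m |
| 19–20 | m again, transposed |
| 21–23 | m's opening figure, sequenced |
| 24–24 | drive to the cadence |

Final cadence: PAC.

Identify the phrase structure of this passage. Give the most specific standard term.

sentence

Basic idea (mm. 17-18) + its repetition (bars 19–20) form the presentation; fragmentation and cadence (bars 21–24) form the continuation — the 8-bar whole is a sentence.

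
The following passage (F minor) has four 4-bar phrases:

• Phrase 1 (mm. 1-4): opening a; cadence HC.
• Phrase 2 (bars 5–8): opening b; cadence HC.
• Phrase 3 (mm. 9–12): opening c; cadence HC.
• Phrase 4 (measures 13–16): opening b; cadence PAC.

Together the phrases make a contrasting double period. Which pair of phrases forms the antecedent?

phrases 1 and 2

In a double period the first pair of phrases (ending half cadence) is the large antecedent and the second pair (ending perfect authentic cadence) is the large consequent; the antecedent is phrases 1 and 2.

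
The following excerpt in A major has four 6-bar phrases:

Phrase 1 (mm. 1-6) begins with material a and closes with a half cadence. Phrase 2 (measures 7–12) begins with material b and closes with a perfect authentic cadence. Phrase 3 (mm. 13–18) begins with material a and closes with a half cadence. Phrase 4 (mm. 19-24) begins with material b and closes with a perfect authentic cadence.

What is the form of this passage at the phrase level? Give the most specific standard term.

The cadence pattern HC–PAC–HC–PAC is weak–strong twice, and phrases 3–4 restate phrases 1–2: a period heard twice, not a double period (which would end weakly at phrase 2).

repeated period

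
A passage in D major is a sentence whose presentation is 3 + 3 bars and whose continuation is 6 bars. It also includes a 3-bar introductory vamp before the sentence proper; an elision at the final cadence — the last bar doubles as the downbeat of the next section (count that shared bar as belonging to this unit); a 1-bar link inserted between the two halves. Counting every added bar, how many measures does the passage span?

16 measures

Basic sentence: 3 + 3 + 6 = 12 bars.
12 (basic form) + 3 (introduction) + 1 (link) = 16.
The elision shares a bar with the next section but does not change this unit's count.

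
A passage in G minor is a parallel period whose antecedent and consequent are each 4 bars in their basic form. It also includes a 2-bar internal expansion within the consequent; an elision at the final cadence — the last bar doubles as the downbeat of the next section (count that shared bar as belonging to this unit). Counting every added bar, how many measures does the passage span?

10 measures

Basic parallel period: 4 + 4 = 8 bars.
8 (basic form) + 2 (internal expansion) = 10.
The elision shares a bar with the next section but does not change this unit's count.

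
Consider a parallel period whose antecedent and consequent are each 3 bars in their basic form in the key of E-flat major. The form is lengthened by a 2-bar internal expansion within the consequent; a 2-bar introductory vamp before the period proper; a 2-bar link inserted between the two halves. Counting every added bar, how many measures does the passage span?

12 measures

Basic parallel period: 3 + 3 = 6 bars.
6 (basic form) + 2 (internal expansion) + 2 (introduction) + 2 (link) = 12.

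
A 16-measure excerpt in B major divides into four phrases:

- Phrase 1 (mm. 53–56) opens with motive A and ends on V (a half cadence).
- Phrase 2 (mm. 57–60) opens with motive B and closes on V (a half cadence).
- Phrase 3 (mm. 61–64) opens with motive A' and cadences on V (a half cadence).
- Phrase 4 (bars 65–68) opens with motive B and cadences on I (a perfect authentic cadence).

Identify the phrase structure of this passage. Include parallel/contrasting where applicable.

Four phrases in two halves: the first half (mm. 53-60) ends with a half cadence, the second (measures 61–68) with a perfect authentic cadence — a large antecedent–consequent pair, i.e. a double period.
Phrase 3 begins with the same material as phrase 1, making it parallel.

parallel double period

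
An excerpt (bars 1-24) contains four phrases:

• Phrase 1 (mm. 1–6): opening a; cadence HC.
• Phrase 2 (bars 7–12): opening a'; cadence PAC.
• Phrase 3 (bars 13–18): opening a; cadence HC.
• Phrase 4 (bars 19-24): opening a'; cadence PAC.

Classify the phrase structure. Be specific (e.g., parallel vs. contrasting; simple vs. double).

repeated period

The cadence pattern HC–PAC–HC–PAC is weak–strong twice, and phrases 3–4 restate phrases 1–2: a period heard twice, not a double period (which would end weakly at phrase 2).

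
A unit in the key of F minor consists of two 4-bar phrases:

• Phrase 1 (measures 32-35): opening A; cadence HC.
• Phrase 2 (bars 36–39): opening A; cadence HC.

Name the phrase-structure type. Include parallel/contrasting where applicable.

Both phrases have the same opening (A) and the same cadence (half cadence): the second is a restatement, not a consequent, so this is a repeated phrase rather than a period.

repeated phrase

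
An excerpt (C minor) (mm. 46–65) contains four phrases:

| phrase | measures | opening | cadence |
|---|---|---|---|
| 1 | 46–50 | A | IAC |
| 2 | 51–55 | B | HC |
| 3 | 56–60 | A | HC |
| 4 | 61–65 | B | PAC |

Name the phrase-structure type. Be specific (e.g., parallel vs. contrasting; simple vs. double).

Four phrases in two halves: the first half (mm. 46–55) ends with a half cadence, the second (measures 56–65) with a perfect authentic cadence — a large antecedent–consequent pair, i.e. a double period.
Phrase 3 begins with the same material as phrase 1, making it parallel.

parallel double period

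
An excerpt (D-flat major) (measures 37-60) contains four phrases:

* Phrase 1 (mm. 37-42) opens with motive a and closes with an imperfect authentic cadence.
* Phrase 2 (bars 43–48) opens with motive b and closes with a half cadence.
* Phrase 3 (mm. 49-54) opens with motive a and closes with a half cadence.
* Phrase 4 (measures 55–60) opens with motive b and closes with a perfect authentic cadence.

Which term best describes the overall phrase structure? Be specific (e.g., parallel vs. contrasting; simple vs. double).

parallel double period

Four phrases in two halves: the first half (mm. 37-48) ends with a half cadence, the second (bars 49-60) with a perfect authentic cadence — a large antecedent–consequent pair, i.e. a double period.
Phrase 3 begins with the same material as phrase 1, making it parallel.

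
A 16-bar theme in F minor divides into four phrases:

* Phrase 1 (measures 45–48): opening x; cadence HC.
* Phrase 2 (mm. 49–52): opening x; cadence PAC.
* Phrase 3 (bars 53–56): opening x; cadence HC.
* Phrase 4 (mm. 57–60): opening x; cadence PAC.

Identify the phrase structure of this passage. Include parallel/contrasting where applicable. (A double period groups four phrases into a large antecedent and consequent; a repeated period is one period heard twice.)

repeated period

The cadence pattern HC–PAC–HC–PAC is weak–strong twice, and phrases 3–4 restate phrases 1–2: a period heard twice, not a double period (which would end weakly at phrase 2).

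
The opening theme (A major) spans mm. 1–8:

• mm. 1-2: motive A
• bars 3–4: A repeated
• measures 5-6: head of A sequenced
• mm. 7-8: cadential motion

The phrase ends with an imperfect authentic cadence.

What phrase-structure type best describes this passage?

Basic idea (measures 1-2) + its repetition (bars 3–4) form the presentation; fragmentation and cadence (mm. 5–8) form the continuation — the 8-bar whole is a sentence.

sentence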